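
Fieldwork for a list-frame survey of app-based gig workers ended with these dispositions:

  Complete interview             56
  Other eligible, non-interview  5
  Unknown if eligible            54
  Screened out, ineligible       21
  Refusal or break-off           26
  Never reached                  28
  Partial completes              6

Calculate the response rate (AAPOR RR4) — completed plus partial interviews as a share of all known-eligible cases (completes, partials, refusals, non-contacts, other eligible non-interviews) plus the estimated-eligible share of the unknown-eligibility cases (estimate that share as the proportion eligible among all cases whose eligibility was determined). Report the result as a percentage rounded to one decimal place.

Numerator → 56 + 6 = 62
Eligible (known) → 56 + 6 + 26 + 28 + 5 = 121
e = 121 / (121 + 21) = 121 / 142 = 0.8521
Eligible share of unknowns → 0.8521 × 54 = 46.01
Base → 121 + 46.01 = 167.01
RR4 = 62 / 167.01 = 0.3712

37.1%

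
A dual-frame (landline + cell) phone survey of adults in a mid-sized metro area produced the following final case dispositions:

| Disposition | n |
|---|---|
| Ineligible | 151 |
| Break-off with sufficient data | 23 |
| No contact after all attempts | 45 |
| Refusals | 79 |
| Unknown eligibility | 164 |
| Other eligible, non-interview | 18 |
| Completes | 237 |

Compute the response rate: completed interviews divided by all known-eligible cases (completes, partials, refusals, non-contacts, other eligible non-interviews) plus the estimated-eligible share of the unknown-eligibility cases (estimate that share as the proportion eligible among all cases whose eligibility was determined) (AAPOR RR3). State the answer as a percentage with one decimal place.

45.5%

Num: 237
Known eligible: 237 + 23 + 79 + 45 + 18 = 402
e = 402 / (402 + 151) = 402 / 553 = 0.7269
Estimated eligible among unknowns: 0.7269 × 164 = 119.21
Base: 402 + 119.21 = 521.21
RR3 = 237 / 521.21 = 0.4547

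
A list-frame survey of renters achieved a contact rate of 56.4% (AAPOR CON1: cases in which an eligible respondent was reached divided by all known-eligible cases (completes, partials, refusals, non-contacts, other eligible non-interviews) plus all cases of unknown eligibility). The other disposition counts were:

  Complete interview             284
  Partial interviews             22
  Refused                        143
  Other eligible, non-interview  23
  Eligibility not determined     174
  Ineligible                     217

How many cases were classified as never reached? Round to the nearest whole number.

Numerator: 284 + 22 + 143 + 23 = 472
CON1 = 472 / D = 0.564
D = 472 / 0.564 = 836.9
Rest of base = 646
never reached = 836.9 − 646 ≈ 191

191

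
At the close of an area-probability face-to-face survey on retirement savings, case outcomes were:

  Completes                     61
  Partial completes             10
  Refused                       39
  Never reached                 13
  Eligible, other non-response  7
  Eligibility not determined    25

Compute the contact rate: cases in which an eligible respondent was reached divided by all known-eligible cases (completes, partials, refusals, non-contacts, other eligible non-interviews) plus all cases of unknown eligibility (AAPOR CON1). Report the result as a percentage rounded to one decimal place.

Top: 61 + 10 + 39 + 7 = 117
Base: 61 + 10 + 39 + 13 + 7 + 25 = 155
CON1 = 117 / 155 = 0.7548

75.5%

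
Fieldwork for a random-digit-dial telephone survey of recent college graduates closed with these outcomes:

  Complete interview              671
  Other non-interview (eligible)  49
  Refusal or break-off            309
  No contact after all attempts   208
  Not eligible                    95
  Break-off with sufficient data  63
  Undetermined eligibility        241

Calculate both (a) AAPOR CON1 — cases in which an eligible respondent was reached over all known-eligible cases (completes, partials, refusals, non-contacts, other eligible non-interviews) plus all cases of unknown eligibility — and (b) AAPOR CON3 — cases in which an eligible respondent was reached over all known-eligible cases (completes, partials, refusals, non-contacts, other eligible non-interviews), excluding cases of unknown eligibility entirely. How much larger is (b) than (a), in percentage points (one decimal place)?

Num → 671 + 63 + 309 + 49 = 1092
Denom → 671 + 63 + 309 + 208 + 49 + 241 = 1541
CON1 = 1092 / 1541 = 0.7086
Denom → 671 + 63 + 309 + 208 + 49 = 1300
CON3 = 1092 / 1300 = 0.8400
Difference = 84.00 − 70.86 = 13.14 percentage points

13.1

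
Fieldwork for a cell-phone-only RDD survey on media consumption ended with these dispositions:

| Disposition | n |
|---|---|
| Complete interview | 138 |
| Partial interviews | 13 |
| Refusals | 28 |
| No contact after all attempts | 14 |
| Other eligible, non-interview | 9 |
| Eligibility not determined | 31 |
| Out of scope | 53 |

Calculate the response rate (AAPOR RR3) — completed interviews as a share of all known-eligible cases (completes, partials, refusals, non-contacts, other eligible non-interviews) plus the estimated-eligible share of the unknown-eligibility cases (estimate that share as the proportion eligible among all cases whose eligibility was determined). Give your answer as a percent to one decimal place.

Top = 138
Eligible (known) = 138 + 13 + 28 + 14 + 9 = 202
e = 202 / (202 + 53) = 202 / 255 = 0.7922
Eligible share of unknowns = 0.7922 × 31 = 24.56
Base = 202 + 24.56 = 226.56
RR3 = 138 / 226.56 = 0.6091

60.9%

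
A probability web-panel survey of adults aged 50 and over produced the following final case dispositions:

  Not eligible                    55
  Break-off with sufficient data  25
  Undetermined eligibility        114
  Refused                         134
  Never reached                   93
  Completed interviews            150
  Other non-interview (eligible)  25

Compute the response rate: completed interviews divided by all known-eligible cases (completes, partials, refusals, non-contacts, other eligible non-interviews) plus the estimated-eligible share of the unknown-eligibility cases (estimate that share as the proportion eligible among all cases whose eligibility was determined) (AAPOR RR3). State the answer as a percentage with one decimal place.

28.4%

Num = 150
Eligible (known) = 150 + 25 + 134 + 93 + 25 = 427
e = 427 / (427 + 55) = 427 / 482 = 0.8859
e × U = 0.8859 × 114 = 100.99
Denominator = 427 + 100.99 = 527.99
RR3 = 150 / 527.99 = 0.2841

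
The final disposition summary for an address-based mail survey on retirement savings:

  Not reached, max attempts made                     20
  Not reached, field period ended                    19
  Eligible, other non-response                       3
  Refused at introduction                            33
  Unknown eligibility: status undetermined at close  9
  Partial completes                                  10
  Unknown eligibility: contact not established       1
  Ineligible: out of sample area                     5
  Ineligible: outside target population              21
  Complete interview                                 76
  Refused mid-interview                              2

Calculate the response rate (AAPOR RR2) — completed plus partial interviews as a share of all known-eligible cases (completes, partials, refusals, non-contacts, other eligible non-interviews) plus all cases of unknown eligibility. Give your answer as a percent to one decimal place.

Refusals = 33 + 2 = 35
Non-contacts = 19 + 20 = 39
Unknown if eligible = 1 + 9 = 10
Out of scope = 21 + 5 = 26
Top = 76 + 10 = 86
Base = 76 + 10 + 35 + 39 + 3 + 10 = 173
RR2 = 86 / 173 = 0.4971

49.7%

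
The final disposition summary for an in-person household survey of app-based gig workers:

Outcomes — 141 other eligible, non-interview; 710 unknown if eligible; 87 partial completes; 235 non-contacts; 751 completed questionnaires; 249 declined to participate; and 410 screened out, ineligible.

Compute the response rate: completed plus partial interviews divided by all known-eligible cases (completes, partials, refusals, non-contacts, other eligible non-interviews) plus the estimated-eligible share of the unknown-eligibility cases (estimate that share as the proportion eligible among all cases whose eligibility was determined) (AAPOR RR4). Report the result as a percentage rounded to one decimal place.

Num → 751 + 87 = 838
Eligible (known) → 751 + 87 + 249 + 235 + 141 = 1463
e = 1463 / (1463 + 410) = 1463 / 1873 = 0.7811
Estimated eligible among unknowns → 0.7811 × 710 = 554.58
Denominator → 1463 + 554.58 = 2017.58
RR4 = 838 / 2017.58 = 0.4153

41.5%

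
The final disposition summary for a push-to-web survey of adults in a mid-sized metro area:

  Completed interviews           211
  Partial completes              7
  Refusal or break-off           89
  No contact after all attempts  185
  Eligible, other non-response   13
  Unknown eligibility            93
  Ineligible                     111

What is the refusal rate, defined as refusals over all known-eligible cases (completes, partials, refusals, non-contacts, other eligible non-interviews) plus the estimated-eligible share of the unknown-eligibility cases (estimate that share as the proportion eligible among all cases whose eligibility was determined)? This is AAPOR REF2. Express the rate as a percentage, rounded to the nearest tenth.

Numerator: 89
Eligible (known): 211 + 7 + 89 + 185 + 13 = 505
e = 505 / (505 + 111) = 505 / 616 = 0.8198
Estimated eligible among unknowns: 0.8198 × 93 = 76.24
Denominator: 505 + 76.24 = 581.24
REF2 = 89 / 581.24 = 0.1531

15.3%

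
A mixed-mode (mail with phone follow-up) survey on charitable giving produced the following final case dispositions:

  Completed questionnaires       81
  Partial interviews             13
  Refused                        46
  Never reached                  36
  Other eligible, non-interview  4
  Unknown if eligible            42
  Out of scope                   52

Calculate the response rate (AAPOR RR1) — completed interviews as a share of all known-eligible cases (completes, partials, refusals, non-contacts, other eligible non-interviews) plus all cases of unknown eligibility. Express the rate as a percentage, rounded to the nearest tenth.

36.5%

Top: 81
Denominator: 81 + 13 + 46 + 36 + 4 + 42 = 222
RR1 = 81 / 222 = 0.3649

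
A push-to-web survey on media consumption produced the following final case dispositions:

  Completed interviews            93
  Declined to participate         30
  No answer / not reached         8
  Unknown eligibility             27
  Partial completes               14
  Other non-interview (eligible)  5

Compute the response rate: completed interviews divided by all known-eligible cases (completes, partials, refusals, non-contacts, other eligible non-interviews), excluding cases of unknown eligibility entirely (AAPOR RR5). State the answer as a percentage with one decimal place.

62.0%

Num: 93
Base: 93 + 14 + 30 + 8 + 5 = 150
RR5 = 93 / 150 = 0.6200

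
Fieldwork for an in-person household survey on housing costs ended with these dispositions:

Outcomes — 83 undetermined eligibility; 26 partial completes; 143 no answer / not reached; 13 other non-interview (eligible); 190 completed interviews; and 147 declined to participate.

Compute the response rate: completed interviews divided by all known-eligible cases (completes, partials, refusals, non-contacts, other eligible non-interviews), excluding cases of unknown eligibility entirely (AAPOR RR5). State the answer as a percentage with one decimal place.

Top → 190
Denom → 190 + 26 + 147 + 143 + 13 = 519
RR5 = 190 / 519 = 0.3661

36.6%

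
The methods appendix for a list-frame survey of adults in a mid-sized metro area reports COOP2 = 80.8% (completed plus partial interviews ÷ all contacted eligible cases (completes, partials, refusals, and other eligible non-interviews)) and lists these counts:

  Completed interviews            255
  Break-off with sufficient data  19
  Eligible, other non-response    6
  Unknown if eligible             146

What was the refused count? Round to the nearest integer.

59

Numerator → 255 + 19 = 274
COOP2 = 274 / D = 0.808
D = 274 / 0.808 = 339.1
Other denominator terms total 280
refused = 339.1 − 280 ≈ 59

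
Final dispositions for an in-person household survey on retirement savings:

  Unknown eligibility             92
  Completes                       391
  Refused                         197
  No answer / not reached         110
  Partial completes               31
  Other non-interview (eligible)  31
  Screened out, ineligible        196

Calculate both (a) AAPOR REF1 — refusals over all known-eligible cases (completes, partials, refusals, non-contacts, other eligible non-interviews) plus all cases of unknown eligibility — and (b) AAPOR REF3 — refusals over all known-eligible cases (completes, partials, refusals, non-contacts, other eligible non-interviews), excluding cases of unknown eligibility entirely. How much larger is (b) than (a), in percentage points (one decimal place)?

Top = 197
Base = 391 + 31 + 197 + 110 + 31 + 92 = 852
REF1 = 197 / 852 = 0.2312
Base = 391 + 31 + 197 + 110 + 31 = 760
REF3 = 197 / 760 = 0.2592
Difference = 25.92 − 23.12 = 2.80 percentage points

2.8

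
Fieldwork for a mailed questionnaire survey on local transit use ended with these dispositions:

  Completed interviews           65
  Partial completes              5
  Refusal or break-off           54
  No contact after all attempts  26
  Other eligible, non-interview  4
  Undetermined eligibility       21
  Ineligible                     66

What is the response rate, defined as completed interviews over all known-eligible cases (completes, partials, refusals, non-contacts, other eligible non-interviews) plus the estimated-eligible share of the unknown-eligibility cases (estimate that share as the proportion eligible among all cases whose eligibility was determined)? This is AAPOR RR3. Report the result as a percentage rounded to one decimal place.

Top → 65
Determined eligible → 65 + 5 + 54 + 26 + 4 = 154
e = 154 / (154 + 66) = 154 / 220 = 0.7000
Eligible share of unknowns → 0.7000 × 21 = 14.70
Denom → 154 + 14.70 = 168.70
RR3 = 65 / 168.70 = 0.3853

38.5%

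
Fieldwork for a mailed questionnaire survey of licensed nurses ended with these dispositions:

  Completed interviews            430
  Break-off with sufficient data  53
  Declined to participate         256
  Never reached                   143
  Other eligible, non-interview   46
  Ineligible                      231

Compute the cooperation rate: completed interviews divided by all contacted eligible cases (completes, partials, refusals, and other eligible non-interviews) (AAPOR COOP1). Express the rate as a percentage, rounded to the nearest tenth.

54.8%

Top = 430
Base = 430 + 53 + 256 + 46 = 785
COOP1 = 430 / 785 = 0.5478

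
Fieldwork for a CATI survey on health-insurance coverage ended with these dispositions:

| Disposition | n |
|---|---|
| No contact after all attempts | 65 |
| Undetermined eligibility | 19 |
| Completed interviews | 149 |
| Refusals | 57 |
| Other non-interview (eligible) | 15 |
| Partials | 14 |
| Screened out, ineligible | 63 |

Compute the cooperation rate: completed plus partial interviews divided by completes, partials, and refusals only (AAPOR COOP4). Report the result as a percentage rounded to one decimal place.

74.1%

Numerator: 149 + 14 = 163
Denominator: 149 + 14 + 57 = 220
COOP4 = 163 / 220 = 0.7409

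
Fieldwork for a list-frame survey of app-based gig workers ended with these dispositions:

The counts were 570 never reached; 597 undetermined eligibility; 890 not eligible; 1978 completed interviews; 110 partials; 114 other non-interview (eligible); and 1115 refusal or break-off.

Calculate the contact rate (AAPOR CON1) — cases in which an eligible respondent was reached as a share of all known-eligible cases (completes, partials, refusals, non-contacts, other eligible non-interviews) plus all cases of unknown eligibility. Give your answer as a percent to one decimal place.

Top → 1978 + 110 + 1115 + 114 = 3317
Denominator → 1978 + 110 + 1115 + 570 + 114 + 597 = 4484
CON1 = 3317 / 4484 = 0.7397

74.0%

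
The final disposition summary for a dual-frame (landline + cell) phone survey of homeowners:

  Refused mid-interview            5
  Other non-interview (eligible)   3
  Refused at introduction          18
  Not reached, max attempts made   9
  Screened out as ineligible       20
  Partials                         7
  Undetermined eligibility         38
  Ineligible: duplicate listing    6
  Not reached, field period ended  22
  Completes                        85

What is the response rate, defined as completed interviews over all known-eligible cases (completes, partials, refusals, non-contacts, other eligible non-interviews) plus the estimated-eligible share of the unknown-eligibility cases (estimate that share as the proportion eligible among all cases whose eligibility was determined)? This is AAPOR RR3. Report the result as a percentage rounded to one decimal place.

46.9%

Refused = 18 + 5 = 23
Never reached = 22 + 9 = 31
Not eligible = 20 + 6 = 26
Top → 85
Known eligible → 85 + 7 + 23 + 31 + 3 = 149
e = 149 / (149 + 26) = 149 / 175 = 0.8514
Estimated eligible among unknowns → 0.8514 × 38 = 32.35
Denominator → 149 + 32.35 = 181.35
RR3 = 85 / 181.35 = 0.4687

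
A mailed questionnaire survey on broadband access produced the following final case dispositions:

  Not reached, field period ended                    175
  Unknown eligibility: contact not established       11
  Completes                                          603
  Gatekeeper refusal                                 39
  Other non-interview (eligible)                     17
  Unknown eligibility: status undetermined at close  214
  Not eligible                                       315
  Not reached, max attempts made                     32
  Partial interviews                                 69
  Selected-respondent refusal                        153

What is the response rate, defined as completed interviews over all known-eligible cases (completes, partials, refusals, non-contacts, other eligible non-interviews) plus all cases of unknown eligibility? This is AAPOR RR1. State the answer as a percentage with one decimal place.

Refusals = 39 + 153 = 192
No answer / not reached = 175 + 32 = 207
Unknown if eligible = 11 + 214 = 225
Top → 603
Denom → 603 + 69 + 192 + 207 + 17 + 225 = 1313
RR1 = 603 / 1313 = 0.4593

45.9%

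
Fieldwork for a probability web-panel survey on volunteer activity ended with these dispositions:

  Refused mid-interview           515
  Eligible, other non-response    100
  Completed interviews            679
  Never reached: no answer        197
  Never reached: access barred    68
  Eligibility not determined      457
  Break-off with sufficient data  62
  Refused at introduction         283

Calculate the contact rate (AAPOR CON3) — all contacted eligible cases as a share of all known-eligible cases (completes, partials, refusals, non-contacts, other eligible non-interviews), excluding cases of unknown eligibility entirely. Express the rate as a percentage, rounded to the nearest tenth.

Refusal or break-off = 283 + 515 = 798
No answer / not reached = 197 + 68 = 265
Numerator = 679 + 62 + 798 + 100 = 1639
Denominator = 679 + 62 + 798 + 265 + 100 = 1904
CON3 = 1639 / 1904 = 0.8608

86.1%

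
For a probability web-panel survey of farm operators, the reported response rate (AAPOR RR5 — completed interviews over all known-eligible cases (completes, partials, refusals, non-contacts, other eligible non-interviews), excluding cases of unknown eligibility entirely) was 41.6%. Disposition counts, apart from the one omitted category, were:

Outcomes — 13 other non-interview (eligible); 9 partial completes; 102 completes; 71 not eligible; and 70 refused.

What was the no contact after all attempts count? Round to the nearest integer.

RR5 = 102 / D = 0.416
D = 102 / 0.416 = 245.2
Remaining denominator categories sum to 194
no contact after all attempts = 245.2 − 194 ≈ 51

51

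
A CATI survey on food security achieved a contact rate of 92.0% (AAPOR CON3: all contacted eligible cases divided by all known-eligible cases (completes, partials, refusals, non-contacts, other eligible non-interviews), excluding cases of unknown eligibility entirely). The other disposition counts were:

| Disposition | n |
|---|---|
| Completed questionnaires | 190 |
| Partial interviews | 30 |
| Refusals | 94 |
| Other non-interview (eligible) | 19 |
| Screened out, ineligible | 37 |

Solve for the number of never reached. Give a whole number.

Num → 190 + 30 + 94 + 19 = 333
CON3 = 333 / D = 0.920
D = 333 / 0.920 = 362.0
Rest of base = 333
never reached = 362.0 − 333 ≈ 29

29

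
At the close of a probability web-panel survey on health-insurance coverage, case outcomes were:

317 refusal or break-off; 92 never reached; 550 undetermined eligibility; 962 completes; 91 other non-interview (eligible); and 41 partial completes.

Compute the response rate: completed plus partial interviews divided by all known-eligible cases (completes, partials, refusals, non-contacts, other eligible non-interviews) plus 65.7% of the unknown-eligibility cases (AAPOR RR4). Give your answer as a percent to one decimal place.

53.8%

Numerator: 962 + 41 = 1003
Eligible (known): 962 + 41 + 317 + 92 + 91 = 1503
Eligible share of unknowns: 0.6570 × 550 = 361.35
Base: 1503 + 361.35 = 1864.35
RR4 = 1003 / 1864.35 = 0.5380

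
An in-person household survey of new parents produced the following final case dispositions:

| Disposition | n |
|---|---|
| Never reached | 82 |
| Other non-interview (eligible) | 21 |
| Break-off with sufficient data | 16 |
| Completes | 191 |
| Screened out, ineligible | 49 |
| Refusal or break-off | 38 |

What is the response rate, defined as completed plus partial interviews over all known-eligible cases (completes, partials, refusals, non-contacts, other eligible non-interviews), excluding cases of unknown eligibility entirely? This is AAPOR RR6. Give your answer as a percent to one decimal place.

59.5%

Num = 191 + 16 = 207
Denominator = 191 + 16 + 38 + 82 + 21 = 348
RR6 = 207 / 348 = 0.5948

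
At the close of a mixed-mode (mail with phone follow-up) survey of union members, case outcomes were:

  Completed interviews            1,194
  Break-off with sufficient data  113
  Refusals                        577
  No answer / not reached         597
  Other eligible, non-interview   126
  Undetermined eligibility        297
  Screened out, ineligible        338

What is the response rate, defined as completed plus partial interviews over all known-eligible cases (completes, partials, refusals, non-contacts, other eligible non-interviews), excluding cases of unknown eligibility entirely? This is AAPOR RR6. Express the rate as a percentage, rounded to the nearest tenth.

Numerator → 1194 + 113 = 1307
Denom → 1194 + 113 + 577 + 597 + 126 = 2607
RR6 = 1307 / 2607 = 0.5013

50.1%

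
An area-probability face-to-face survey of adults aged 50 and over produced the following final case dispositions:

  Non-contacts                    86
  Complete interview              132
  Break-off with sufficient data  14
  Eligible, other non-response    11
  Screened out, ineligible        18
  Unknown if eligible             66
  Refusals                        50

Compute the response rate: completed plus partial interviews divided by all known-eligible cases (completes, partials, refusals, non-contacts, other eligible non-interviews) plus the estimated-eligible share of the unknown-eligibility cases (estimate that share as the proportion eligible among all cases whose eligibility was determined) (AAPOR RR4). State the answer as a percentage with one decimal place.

Top: 132 + 14 = 146
Determined eligible: 132 + 14 + 50 + 86 + 11 = 293
e = 293 / (293 + 18) = 293 / 311 = 0.9421
Eligible share of unknowns: 0.9421 × 66 = 62.18
Denominator: 293 + 62.18 = 355.18
RR4 = 146 / 355.18 = 0.4111

41.1%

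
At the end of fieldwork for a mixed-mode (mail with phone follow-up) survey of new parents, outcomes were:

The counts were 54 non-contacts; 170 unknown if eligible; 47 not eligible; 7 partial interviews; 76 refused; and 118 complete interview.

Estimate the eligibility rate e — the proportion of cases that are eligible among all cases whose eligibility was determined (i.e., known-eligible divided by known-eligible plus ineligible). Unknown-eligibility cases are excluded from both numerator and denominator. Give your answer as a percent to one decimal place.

Determined eligible = 118 + 7 + 76 + 54 = 255
e = 255 / (255 + 47) = 255 / 302 = 0.8444

84.4%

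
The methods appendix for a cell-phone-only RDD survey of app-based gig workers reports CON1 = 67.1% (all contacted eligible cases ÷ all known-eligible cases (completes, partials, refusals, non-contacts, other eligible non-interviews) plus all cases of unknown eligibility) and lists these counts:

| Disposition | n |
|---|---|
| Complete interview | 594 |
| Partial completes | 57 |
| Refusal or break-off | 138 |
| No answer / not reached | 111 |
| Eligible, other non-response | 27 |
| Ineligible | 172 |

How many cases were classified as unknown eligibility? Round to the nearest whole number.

289

Numerator = 594 + 57 + 138 + 27 = 816
CON1 = 816 / D = 0.671
D = 816 / 0.671 = 1216.1
Remaining denominator categories sum to 927
unknown eligibility = 1216.1 − 927 ≈ 289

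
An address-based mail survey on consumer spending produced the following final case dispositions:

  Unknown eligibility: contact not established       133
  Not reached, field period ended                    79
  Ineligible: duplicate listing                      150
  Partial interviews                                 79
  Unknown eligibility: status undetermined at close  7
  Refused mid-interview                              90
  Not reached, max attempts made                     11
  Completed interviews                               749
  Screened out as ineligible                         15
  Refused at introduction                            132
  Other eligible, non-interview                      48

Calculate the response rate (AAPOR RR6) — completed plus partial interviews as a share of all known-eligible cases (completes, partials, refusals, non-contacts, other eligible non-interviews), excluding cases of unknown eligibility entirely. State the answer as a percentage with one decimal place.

69.7%

Refused = 132 + 90 = 222
Never reached = 79 + 11 = 90
Unknown if eligible = 133 + 7 = 140
Out of scope = 15 + 150 = 165
Num: 749 + 79 = 828
Denominator: 749 + 79 + 222 + 90 + 48 = 1188
RR6 = 828 / 1188 = 0.6970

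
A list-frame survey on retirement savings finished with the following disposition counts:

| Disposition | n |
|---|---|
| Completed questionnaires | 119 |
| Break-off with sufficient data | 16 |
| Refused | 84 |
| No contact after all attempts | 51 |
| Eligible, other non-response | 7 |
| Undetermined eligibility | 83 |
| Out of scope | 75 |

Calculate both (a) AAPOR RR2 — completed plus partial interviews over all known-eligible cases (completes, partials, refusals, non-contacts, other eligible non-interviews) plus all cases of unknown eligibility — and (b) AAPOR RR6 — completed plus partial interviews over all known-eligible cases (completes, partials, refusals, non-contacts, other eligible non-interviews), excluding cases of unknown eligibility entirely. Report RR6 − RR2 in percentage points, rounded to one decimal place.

11.2

Num → 119 + 16 = 135
Base → 119 + 16 + 84 + 51 + 7 + 83 = 360
RR2 = 135 / 360 = 0.3750
Base → 119 + 16 + 84 + 51 + 7 = 277
RR6 = 135 / 277 = 0.4874
Difference = 48.74 − 37.50 = 11.24 percentage points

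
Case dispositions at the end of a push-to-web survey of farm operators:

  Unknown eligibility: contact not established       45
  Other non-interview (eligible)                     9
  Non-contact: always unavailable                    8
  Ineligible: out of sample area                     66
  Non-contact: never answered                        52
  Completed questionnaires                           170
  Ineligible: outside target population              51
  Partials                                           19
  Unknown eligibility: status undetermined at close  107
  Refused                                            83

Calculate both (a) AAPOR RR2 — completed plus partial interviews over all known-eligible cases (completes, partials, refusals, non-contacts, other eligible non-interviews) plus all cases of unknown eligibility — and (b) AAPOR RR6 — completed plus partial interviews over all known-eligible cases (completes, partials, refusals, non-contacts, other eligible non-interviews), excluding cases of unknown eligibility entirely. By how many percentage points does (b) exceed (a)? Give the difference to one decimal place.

17.1

No answer / not reached = 52 + 8 = 60
Eligibility not determined = 45 + 107 = 152
Ineligible = 51 + 66 = 117
Num: 170 + 19 = 189
Base: 170 + 19 + 83 + 60 + 9 + 152 = 493
RR2 = 189 / 493 = 0.3834
Base: 170 + 19 + 83 + 60 + 9 = 341
RR6 = 189 / 341 = 0.5543
Difference = 55.43 − 38.34 = 17.09 percentage points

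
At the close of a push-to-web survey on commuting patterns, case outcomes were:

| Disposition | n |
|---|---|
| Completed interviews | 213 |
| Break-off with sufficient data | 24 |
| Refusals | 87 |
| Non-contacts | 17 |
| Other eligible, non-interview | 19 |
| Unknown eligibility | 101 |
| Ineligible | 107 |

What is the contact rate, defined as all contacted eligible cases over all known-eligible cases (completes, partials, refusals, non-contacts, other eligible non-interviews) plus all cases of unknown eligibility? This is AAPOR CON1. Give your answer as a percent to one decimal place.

74.4%

Num = 213 + 24 + 87 + 19 = 343
Base = 213 + 24 + 87 + 17 + 19 + 101 = 461
CON1 = 343 / 461 = 0.7440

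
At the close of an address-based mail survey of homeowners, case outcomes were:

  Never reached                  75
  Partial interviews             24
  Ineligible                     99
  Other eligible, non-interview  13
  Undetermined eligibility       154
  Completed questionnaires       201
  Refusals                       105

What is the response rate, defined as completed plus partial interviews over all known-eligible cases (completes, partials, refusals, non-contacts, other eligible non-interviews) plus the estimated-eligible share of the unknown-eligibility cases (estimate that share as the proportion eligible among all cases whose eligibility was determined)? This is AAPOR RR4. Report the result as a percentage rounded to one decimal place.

Numerator = 201 + 24 = 225
Determined eligible = 201 + 24 + 105 + 75 + 13 = 418
e = 418 / (418 + 99) = 418 / 517 = 0.8085
Eligible share of unknowns = 0.8085 × 154 = 124.51
Denom = 418 + 124.51 = 542.51
RR4 = 225 / 542.51 = 0.4147

41.5%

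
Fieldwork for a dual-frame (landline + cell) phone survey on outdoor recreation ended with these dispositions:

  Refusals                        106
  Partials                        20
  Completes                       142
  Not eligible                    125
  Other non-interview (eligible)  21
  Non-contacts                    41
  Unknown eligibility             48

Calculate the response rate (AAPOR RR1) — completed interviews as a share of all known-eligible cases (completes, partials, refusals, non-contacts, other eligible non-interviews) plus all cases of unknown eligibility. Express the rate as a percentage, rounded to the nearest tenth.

37.6%

Top: 142
Denom: 142 + 20 + 106 + 41 + 21 + 48 = 378
RR1 = 142 / 378 = 0.3757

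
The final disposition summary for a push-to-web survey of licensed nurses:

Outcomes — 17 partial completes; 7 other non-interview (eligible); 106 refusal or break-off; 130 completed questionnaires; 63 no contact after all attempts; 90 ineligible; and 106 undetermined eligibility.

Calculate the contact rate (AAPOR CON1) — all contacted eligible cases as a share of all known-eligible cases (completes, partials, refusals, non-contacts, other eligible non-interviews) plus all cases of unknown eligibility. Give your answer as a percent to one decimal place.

Numerator: 130 + 17 + 106 + 7 = 260
Denominator: 130 + 17 + 106 + 63 + 7 + 106 = 429
CON1 = 260 / 429 = 0.6061

60.6%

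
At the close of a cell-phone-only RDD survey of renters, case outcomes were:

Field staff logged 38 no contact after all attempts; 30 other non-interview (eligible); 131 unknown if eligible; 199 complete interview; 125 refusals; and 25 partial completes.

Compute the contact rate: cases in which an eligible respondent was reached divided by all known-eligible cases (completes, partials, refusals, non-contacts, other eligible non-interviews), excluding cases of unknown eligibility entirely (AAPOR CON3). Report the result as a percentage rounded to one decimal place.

Num → 199 + 25 + 125 + 30 = 379
Base → 199 + 25 + 125 + 38 + 30 = 417
CON3 = 379 / 417 = 0.9089

90.9%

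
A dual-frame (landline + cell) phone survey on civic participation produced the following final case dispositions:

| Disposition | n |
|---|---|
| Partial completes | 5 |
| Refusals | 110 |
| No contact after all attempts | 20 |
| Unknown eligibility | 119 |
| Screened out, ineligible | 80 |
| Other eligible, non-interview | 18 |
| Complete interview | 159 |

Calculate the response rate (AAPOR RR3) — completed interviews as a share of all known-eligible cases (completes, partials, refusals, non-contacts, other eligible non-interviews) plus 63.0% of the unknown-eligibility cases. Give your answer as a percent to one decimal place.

41.1%

Numerator: 159
Eligible (known): 159 + 5 + 110 + 20 + 18 = 312
Eligible share of unknowns: 0.6300 × 119 = 74.97
Denom: 312 + 74.97 = 386.97
RR3 = 159 / 386.97 = 0.4109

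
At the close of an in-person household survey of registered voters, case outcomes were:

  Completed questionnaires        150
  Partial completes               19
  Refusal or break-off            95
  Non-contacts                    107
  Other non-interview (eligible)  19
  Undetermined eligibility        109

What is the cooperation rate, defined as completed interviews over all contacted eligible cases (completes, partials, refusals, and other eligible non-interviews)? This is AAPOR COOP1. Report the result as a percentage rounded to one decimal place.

Num = 150
Denom = 150 + 19 + 95 + 19 = 283
COOP1 = 150 / 283 = 0.5300

53.0%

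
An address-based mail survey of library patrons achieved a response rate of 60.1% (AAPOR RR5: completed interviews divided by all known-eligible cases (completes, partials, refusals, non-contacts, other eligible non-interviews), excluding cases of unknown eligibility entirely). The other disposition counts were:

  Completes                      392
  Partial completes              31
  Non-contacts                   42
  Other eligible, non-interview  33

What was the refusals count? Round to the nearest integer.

154

RR5 = 392 / D = 0.601
D = 392 / 0.601 = 652.2
Other denominator terms total 498
refusals = 652.2 − 498 ≈ 154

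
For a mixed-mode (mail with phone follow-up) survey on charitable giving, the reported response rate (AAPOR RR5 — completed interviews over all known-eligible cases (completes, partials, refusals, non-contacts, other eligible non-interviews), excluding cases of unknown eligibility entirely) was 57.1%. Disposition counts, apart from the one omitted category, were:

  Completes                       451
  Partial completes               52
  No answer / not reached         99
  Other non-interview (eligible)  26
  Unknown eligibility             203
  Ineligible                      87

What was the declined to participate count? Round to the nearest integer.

RR5 = 451 / D = 0.571
D = 451 / 0.571 = 789.8
Remaining denominator categories sum to 628
declined to participate = 789.8 − 628 ≈ 162

162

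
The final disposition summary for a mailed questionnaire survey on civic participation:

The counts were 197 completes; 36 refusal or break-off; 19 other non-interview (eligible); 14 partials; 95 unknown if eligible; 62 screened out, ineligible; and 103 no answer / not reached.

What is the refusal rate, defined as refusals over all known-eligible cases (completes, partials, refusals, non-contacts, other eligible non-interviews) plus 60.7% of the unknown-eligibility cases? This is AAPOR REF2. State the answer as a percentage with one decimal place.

Num → 36
Known eligible → 197 + 14 + 36 + 103 + 19 = 369
Estimated eligible among unknowns → 0.6070 × 95 = 57.66
Denom → 369 + 57.66 = 426.66
REF2 = 36 / 426.66 = 0.0844

8.4%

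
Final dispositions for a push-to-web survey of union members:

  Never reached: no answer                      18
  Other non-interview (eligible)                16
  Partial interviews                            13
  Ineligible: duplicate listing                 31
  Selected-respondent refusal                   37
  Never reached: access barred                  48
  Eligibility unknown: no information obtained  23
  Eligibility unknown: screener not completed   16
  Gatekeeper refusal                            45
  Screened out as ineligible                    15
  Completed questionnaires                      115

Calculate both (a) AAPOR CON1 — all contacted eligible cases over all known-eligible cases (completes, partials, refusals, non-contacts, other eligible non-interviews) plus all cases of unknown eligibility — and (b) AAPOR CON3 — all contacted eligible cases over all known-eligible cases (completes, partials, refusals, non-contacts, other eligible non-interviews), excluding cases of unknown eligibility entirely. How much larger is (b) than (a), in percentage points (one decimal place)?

9.1

Refused = 45 + 37 = 82
No contact after all attempts = 18 + 48 = 66
Unknown eligibility = 16 + 23 = 39
Not eligible = 15 + 31 = 46
Num → 115 + 13 + 82 + 16 = 226
Base → 115 + 13 + 82 + 66 + 16 + 39 = 331
CON1 = 226 / 331 = 0.6828
Base → 115 + 13 + 82 + 66 + 16 = 292
CON3 = 226 / 292 = 0.7740
Difference = 77.40 − 68.28 = 9.12 percentage points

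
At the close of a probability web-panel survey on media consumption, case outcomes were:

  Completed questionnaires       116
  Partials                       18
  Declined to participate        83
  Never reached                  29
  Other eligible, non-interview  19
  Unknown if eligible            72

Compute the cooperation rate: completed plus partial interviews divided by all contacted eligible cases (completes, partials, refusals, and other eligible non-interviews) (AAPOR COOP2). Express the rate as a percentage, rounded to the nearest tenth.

Top = 116 + 18 = 134
Base = 116 + 18 + 83 + 19 = 236
COOP2 = 134 / 236 = 0.5678

56.8%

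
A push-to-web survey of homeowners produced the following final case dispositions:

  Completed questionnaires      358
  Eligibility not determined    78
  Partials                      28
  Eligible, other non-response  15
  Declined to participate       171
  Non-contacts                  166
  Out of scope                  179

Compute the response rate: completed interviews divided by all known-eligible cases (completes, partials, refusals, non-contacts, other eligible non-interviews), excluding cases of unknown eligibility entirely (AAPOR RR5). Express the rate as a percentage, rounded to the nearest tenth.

48.5%

Numerator: 358
Base: 358 + 28 + 171 + 166 + 15 = 738
RR5 = 358 / 738 = 0.4851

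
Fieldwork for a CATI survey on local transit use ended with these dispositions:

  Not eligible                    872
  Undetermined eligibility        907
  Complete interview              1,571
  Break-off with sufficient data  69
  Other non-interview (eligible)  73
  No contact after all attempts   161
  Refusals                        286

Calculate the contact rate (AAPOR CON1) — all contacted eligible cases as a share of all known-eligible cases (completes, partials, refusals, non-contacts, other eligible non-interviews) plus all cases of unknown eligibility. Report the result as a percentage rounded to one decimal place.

65.2%

Num: 1571 + 69 + 286 + 73 = 1999
Denom: 1571 + 69 + 286 + 161 + 73 + 907 = 3067
CON1 = 1999 / 3067 = 0.6518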